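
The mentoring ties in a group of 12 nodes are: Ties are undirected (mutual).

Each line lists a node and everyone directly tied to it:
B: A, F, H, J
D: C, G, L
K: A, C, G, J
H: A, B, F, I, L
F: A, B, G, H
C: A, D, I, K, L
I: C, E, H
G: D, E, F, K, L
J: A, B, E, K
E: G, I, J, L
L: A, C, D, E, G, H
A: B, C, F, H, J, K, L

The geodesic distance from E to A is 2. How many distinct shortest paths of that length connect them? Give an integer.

The shortest distance is 2. The length-2 paths are: E–J–A; E–L–A.
That gives 2 distinct shortest paths.

2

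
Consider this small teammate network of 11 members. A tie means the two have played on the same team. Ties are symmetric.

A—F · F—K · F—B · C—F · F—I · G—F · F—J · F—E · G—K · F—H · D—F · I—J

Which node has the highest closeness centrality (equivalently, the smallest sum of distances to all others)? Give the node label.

Farness (sum of distances to all others) for each node — A:19, B:19, C:19, D:19, E:19, F:10, G:18, H:19, I:18, J:18, K:18.
The smallest farness is 10, for F, so F has the highest closeness.

F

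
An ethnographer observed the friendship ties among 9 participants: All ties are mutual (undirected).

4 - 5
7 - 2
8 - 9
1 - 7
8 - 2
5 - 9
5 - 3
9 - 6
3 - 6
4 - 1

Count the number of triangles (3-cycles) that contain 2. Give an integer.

0

2's neighbors are 7 and 8, but none of them are tied to each other, so no triangle contains 2.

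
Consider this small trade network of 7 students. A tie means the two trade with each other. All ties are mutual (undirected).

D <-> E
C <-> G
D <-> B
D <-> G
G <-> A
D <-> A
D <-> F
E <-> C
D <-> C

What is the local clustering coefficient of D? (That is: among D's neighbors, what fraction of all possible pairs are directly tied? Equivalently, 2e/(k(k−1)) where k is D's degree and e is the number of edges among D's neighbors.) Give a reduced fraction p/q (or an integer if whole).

D's neighbors: A, B, C, E, F, and G (k = 6).
Possible neighbor pairs: C(6,2) = 15. Edges among them: A–G, C–E, C–G → e = 3.
Clustering(D) = 3/15 = 1/5.

1/5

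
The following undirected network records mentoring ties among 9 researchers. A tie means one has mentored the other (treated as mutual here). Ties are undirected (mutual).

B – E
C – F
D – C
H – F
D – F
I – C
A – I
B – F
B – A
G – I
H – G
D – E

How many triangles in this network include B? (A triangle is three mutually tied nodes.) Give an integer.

0

B's neighbors are A, E, and F, but none of them are tied to each other, so no triangle contains B.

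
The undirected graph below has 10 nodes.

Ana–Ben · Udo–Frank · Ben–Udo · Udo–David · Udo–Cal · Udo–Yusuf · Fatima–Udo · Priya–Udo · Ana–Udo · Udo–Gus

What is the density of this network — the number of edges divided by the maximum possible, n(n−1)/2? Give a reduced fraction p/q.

There are 10 edges and 10 nodes, so the maximum possible is C(10,2) = 45.
Density = 10/45 = 2/9.

2/9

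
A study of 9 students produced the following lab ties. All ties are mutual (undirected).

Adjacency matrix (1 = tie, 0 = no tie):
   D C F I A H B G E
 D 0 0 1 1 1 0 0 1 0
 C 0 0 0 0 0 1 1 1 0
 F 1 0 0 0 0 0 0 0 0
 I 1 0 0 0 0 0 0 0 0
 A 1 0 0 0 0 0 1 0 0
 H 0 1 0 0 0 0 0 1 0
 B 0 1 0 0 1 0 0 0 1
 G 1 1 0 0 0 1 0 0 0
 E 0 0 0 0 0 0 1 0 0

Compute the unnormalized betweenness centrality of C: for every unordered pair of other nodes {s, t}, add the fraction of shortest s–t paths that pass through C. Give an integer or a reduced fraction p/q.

Pairs whose geodesics pass through C — A–H: 1/2; H–B: 1; H–E: 1; B–G: 1; G–E: 1.
All other pairs contribute 0.
Summing the contributions gives betweenness(C) = 9/2.

9/2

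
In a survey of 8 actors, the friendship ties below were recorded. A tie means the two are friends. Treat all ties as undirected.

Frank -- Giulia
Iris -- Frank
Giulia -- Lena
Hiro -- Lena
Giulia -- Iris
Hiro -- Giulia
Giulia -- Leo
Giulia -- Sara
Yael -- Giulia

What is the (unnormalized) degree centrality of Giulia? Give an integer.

7

Giulia is directly tied to Frank, Hiro, Iris, Lena, Leo, Sara, and Yael. That is 7 neighbors, so the degree of Giulia is 7.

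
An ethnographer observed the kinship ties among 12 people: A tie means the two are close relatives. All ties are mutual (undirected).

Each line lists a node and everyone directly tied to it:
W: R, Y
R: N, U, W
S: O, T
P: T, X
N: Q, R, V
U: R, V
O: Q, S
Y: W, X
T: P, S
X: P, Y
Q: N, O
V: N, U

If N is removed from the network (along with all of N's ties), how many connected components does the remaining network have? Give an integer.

N's neighbors (Q, R, and V) remain reachable from one another through other ties, so the rest of the network stays in one piece.

1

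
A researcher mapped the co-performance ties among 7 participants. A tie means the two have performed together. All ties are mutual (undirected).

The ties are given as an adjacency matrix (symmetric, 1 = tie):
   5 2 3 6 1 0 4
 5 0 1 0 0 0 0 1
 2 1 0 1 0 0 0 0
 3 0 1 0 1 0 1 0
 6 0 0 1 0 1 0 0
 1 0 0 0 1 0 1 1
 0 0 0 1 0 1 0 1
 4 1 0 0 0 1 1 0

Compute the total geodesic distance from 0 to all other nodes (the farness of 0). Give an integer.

Distances from 0: 1:1, 2:2, 3:1, 4:1, 5:2, 6:2.
Sum = 1 + 2 + 1 + 1 + 2 + 2 = 9.

9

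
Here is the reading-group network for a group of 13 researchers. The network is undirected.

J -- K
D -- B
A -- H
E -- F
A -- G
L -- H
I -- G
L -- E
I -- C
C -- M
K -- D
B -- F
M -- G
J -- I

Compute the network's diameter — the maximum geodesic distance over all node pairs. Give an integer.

Eccentricity of each node (its greatest distance to any other): A:5, B:6, C:6, D:5, E:6, F:6, G:5, H:5, I:5, J:5, K:5, L:5, M:6.
The maximum eccentricity is 6, realized for instance by the pair M–F via M – G – A – H – L – E – F. So the diameter is 6.

6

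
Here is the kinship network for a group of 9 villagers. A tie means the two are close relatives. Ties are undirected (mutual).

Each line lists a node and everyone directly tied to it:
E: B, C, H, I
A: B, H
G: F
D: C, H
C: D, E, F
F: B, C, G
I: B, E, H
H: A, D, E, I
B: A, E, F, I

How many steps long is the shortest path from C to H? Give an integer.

2

One shortest route is C – D – H, which uses 2 edges, and C and H are not directly tied, so nothing shorter exists. So d(C,H) = 2.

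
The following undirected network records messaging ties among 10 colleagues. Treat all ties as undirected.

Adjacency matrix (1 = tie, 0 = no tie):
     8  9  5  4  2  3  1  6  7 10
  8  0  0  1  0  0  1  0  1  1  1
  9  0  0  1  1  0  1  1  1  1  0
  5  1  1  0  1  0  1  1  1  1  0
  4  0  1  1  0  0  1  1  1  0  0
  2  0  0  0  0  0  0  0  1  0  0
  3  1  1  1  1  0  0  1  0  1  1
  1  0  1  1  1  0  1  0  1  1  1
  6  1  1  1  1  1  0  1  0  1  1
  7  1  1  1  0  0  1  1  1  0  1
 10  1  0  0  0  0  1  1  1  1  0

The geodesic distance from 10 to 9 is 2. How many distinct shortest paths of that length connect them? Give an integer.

4

The shortest distance is 2. The length-2 paths are: 10–3–9; 10–1–9; 10–6–9; 10–7–9.
That gives 4 distinct shortest paths.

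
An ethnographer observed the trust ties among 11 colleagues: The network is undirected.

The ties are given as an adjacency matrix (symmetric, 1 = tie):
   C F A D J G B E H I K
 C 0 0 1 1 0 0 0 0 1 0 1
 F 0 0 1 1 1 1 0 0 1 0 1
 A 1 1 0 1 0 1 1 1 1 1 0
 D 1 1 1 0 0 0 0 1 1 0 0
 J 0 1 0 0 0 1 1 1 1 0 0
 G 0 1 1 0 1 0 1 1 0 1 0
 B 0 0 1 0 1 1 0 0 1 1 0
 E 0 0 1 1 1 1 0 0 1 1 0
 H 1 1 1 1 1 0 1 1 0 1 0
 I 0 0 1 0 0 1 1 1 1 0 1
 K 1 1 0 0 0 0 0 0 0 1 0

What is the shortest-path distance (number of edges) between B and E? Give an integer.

One shortest route is B – A – E, which uses 2 edges, and B and E are not directly tied, so nothing shorter exists. So d(B,E) = 2.

2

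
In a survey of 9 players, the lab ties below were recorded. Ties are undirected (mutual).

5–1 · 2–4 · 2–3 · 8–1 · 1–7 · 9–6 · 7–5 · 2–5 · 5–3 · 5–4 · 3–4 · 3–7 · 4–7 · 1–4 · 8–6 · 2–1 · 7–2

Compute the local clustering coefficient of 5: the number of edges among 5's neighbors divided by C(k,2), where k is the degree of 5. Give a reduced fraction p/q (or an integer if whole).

9/10

5's neighbors: 1, 2, 3, 4, and 7 (k = 5).
Possible neighbor pairs: C(5,2) = 10. Edges among them: 1–2, 1–4, 1–7, 2–3, 2–4, 2–7, 3–4, 3–7, 4–7 → e = 9.
Clustering(5) = 9/10.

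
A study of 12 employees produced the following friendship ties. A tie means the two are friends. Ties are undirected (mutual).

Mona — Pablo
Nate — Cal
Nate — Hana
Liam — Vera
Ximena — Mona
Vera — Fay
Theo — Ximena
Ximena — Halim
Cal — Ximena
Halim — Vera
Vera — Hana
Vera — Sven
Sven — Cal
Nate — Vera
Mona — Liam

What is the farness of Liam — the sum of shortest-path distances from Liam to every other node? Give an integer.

22

Distances from Liam: Cal:3, Fay:2, Halim:2, Hana:2, Mona:1, Nate:2, Pablo:2, Sven:2, Theo:3, Vera:1, Ximena:2.
Sum = 3 + 2 + 2 + 2 + 1 + 2 + 2 + 2 + 3 + 1 + 2 = 22.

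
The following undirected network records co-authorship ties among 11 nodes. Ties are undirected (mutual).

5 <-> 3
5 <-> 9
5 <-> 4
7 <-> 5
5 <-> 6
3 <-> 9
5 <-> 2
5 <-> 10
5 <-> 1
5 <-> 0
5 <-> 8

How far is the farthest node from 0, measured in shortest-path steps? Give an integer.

2

Distances from 0: 1:2, 2:2, 3:2, 4:2, 5:1, 6:2, 7:2, 8:2, 9:2, 10:2.
The largest is 2 (to 3, 8, 1, 10, 6, 9, 7, 2, and 4), so the eccentricity of 0 is 2.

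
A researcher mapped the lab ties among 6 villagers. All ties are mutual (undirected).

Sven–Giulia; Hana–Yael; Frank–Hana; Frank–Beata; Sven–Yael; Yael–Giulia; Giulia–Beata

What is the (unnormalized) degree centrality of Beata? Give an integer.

2

Beata is directly tied to Frank and Giulia. That is 2 neighbors, so the degree of Beata is 2.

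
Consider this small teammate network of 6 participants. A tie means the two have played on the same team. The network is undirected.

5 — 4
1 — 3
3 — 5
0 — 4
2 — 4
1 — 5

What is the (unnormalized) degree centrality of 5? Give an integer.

5 is directly tied to 1, 3, and 4. That is 3 neighbors, so the degree of 5 is 3.

3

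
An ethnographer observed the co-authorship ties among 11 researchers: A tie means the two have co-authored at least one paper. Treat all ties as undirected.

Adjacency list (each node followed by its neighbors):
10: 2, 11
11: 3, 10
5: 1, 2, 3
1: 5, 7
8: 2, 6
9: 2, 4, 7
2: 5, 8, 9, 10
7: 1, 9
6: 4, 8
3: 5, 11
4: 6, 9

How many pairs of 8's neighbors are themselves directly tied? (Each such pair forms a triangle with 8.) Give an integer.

0

8's neighbors are 2 and 6, but none of them are tied to each other, so no triangle contains 8.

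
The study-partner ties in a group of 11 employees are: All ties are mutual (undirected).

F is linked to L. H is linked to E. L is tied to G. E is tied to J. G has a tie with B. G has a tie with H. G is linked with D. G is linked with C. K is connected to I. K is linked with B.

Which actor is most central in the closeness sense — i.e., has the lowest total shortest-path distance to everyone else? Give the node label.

Farness (sum of distances to all others) for each node — B:22, C:26, D:26, E:29, F:33, G:17, H:22, I:38, J:38, K:29, L:24.
The smallest farness is 17, for G, so G has the highest closeness.

G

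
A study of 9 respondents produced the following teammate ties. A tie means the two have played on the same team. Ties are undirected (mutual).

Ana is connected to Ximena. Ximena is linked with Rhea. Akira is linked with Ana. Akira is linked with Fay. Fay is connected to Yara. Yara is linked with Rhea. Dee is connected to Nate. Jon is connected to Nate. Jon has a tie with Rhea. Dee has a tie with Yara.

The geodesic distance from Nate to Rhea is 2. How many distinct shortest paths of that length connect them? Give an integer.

1

The shortest distance is 2, and the only length-2 path is Nate–Jon–Rhea. So there is exactly 1 shortest path.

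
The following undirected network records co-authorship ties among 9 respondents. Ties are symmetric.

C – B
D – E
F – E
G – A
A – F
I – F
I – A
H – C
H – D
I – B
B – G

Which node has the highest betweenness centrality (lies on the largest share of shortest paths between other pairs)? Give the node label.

B

Unnormalized betweenness of each node: A:3, B:23/3, C:31/6, D:10/3, E:29/6, F:41/6, G:4/3, H:7/2, I:13/3.
B has the largest value, 23/3, making it the main broker — the node through which the most shortest paths run.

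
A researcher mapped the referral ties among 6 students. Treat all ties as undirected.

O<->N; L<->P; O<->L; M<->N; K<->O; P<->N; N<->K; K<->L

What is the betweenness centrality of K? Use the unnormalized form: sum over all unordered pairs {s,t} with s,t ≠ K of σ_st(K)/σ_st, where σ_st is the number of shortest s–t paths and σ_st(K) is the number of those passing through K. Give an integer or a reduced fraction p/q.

Pairs whose geodesics pass through K — M–L: 1/3; L–N: 1/3.
All other pairs contribute 0.
Summing the contributions gives betweenness(K) = 2/3.

2/3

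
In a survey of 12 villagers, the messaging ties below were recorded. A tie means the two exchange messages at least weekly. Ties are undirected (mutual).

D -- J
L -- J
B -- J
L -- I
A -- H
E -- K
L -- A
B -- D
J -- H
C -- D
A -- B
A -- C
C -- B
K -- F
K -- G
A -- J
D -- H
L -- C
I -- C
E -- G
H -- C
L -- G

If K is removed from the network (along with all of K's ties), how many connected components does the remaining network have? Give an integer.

Without K, the remaining ties split the others into: {A, B, C, D, E, G, H, I, J, L}; {F}.
That's 2 separate components.

2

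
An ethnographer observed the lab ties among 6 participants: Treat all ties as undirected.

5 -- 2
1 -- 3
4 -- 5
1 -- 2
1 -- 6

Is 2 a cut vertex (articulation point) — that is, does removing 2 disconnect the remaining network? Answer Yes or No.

Removing 2 leaves {4 and 5} with no path to {1, 3, and 6}, so the network splits into 2 components. 2 is a cut vertex.

Yes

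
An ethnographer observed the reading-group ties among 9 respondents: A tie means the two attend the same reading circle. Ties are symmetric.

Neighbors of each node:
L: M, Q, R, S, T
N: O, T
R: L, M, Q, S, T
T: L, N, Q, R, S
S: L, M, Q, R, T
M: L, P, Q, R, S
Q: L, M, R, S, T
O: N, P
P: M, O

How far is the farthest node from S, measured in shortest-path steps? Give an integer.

Distances from S: L:1, M:1, N:2, O:3, P:2, Q:1, R:1, T:1.
The largest is 3 (to O), so the eccentricity of S is 3.

3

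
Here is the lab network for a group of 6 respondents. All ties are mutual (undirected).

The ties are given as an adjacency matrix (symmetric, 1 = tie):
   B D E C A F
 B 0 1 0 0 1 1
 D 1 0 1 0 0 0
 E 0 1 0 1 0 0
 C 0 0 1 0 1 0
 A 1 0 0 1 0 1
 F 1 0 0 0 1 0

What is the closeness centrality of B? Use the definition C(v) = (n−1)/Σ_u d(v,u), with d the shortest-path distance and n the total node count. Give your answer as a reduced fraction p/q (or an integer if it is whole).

5/7

Distances from B: A:1, C:2, D:1, E:2, F:1. Sum = 7.
n = 6, so closeness = 5/7.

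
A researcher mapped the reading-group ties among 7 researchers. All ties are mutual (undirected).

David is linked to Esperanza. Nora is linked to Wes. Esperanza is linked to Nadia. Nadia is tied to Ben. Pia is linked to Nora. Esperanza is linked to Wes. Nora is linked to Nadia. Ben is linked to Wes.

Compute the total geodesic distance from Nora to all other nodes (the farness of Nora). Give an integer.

Distances from Nora: Ben:2, David:3, Esperanza:2, Nadia:1, Pia:1, Wes:1.
Sum = 2 + 3 + 2 + 1 + 1 + 1 = 10.

10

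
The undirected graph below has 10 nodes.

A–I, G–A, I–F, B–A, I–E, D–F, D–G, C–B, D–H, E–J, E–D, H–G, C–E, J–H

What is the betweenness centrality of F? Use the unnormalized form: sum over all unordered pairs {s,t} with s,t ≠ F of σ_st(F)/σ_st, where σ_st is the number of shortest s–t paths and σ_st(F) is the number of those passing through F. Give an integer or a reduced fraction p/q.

Pairs whose geodesics pass through F — I–D: 1/2; I–H: 1/4.
All other pairs contribute 0.
Summing the contributions gives betweenness(F) = 3/4.

3/4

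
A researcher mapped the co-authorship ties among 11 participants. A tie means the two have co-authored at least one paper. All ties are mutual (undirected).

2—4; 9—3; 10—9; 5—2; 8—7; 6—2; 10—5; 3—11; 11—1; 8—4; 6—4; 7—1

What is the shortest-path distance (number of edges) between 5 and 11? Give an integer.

One shortest route is 5 – 10 – 9 – 3 – 11, which uses 4 edges, and at distance 3 from 5 we only reach {3, 8}, which does not include 11. So d(5,11) = 4.

4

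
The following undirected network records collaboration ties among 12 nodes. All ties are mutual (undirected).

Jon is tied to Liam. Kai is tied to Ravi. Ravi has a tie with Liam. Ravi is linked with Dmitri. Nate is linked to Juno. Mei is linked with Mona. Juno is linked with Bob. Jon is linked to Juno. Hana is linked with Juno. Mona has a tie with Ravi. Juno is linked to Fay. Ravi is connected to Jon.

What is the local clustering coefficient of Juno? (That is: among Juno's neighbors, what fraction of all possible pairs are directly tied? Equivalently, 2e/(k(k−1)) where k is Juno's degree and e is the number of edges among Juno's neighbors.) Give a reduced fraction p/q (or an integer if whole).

0

Juno's neighbors: Bob, Fay, Hana, Jon, and Nate (k = 5).
Possible neighbor pairs: C(5,2) = 10. Edges among them: none → e = 0.
Clustering(Juno) = 0/10 = 0.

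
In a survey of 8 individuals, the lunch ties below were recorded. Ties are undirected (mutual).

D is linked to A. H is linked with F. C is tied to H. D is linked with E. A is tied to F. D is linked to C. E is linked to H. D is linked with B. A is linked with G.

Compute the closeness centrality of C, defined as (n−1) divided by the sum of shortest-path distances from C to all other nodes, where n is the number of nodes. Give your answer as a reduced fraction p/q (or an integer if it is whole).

Distances from C: A:2, B:2, D:1, E:2, F:2, G:3, H:1. Sum = 13.
n = 8, so closeness = 7/13.

7/13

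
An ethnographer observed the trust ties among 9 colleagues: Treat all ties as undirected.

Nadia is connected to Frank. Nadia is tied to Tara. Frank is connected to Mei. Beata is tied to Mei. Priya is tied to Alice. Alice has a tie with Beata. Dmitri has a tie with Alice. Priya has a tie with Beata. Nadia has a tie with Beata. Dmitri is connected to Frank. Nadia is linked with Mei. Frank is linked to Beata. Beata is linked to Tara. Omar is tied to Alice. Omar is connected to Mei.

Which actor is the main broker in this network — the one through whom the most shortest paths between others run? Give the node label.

Unnormalized betweenness of each node: Alice:14/3, Beata:28/3, Dmitri:1/2, Frank:19/6, Mei:19/6, Nadia:5/3, Omar:1/2, Priya:0, Tara:0.
Beata has the largest value, 28/3, making it the main broker — the node through which the most shortest paths run.

Beata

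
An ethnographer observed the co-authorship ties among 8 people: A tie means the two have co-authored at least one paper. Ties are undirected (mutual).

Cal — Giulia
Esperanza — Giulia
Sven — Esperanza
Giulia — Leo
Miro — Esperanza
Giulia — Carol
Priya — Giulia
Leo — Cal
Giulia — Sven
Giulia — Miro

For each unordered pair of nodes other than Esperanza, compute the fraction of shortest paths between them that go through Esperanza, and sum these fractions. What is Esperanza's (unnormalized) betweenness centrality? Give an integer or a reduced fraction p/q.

Pairs whose geodesics pass through Esperanza — Sven–Miro: 1/2.
All other pairs contribute 0.
Summing the contributions gives betweenness(Esperanza) = 1/2.

1/2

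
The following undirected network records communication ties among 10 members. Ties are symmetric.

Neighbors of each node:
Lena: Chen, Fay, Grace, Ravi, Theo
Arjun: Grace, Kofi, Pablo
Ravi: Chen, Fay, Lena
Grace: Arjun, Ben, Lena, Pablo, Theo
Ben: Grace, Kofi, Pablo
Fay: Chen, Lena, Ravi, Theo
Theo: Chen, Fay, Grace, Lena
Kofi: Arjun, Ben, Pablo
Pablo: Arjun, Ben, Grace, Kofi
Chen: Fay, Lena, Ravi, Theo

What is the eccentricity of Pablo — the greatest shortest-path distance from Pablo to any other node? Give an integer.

3

Distances from Pablo: Arjun:1, Ben:1, Chen:3, Fay:3, Grace:1, Kofi:1, Lena:2, Ravi:3, Theo:2.
The largest is 3 (to Fay, Chen, and Ravi), so the eccentricity of Pablo is 3.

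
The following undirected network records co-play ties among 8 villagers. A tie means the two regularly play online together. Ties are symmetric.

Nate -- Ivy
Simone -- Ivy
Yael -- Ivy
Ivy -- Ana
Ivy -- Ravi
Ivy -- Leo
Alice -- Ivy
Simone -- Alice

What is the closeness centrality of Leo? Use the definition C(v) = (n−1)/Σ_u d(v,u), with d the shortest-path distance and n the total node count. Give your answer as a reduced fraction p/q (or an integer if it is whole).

7/13

Distances from Leo: Alice:2, Ana:2, Ivy:1, Nate:2, Ravi:2, Simone:2, Yael:2. Sum = 13.
n = 8, so closeness = 7/13.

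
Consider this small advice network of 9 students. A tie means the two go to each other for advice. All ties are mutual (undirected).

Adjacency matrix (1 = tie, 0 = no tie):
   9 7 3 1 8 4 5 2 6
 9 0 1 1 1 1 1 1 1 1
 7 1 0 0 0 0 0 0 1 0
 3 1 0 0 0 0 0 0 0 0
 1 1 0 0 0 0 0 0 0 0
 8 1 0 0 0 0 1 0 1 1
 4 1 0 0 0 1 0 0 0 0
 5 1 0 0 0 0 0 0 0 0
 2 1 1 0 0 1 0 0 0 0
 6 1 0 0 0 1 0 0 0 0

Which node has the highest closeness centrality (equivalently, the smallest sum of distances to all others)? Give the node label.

9

Farness (sum of distances to all others) for each node — 1:15, 2:13, 3:15, 4:14, 5:15, 6:14, 7:14, 8:12, 9:8.
The smallest farness is 8, for 9, so 9 has the highest closeness.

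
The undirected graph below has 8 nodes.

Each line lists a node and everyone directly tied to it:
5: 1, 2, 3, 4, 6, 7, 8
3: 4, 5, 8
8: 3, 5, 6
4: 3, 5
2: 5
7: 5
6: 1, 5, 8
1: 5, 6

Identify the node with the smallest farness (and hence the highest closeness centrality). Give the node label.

Farness (sum of distances to all others) for each node — 1:12, 2:13, 3:11, 4:12, 5:7, 6:11, 7:13, 8:11.
The smallest farness is 7, for 5, so 5 has the highest closeness.

5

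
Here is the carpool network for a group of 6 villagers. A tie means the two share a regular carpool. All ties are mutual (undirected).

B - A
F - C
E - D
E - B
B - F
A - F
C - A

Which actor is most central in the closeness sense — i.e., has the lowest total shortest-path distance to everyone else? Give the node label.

B

Farness (sum of distances to all others) for each node — A:8, B:7, C:11, D:13, E:9, F:8.
The smallest farness is 7, for B, so B has the highest closeness.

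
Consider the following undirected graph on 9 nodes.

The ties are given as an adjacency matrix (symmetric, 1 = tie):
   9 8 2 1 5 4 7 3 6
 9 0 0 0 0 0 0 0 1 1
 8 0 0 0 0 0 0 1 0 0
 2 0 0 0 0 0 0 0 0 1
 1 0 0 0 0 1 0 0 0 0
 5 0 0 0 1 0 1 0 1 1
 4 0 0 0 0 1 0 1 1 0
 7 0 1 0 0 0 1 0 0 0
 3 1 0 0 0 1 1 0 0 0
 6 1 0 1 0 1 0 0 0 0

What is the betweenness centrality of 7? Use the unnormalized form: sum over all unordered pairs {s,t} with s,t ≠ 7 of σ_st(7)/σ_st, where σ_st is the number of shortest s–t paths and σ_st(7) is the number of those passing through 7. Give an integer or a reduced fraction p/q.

Pairs whose geodesics pass through 7 — 9–8: 1; 8–2: 1; 8–1: 1; 8–5: 1; 8–4: 1; 8–3: 1; 8–6: 1.
All other pairs contribute 0.
Summing the contributions gives betweenness(7) = 7.

7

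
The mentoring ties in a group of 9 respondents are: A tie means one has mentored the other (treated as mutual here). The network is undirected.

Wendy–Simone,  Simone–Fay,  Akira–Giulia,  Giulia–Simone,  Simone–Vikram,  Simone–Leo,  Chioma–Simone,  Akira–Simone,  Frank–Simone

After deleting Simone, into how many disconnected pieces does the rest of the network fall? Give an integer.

Without Simone, the remaining ties split the others into: {Frank}; {Akira, Giulia}; {Fay}; {Chioma}; {Vikram}; {Wendy}; {Leo}.
That's 7 separate components.

7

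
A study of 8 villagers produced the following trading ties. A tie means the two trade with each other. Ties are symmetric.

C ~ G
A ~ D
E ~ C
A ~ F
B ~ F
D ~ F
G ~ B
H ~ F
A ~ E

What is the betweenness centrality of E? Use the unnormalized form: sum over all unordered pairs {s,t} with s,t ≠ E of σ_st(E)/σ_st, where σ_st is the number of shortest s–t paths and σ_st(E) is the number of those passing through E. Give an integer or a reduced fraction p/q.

Pairs whose geodesics pass through E — H–C: 1/2; A–C: 1; A–G: 1/2; F–C: 1/2; C–D: 1.
All other pairs contribute 0.
Summing the contributions gives betweenness(E) = 7/2.

7/2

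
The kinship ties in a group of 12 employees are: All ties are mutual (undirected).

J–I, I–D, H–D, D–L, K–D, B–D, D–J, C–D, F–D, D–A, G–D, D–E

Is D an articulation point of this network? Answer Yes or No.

Removing D leaves {I and J} with no path to {E}, so the network splits into 10 components. D is a cut vertex.

Yes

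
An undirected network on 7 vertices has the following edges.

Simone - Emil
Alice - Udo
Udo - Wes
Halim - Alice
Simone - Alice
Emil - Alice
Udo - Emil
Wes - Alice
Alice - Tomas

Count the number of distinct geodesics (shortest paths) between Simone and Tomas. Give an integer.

The shortest distance is 2, and the only length-2 path is Simone–Alice–Tomas. So there is exactly 1 shortest path.

1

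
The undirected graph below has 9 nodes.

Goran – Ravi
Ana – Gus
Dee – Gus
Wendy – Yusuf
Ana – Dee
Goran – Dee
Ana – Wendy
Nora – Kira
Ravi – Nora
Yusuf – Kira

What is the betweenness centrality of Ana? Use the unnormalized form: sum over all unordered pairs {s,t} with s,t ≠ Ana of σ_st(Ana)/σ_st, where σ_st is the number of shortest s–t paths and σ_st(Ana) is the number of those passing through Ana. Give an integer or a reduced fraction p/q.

Pairs whose geodesics pass through Ana — Wendy–Gus: 1; Wendy–Dee: 1; Wendy–Goran: 1; Wendy–Ravi: 1/2; Gus–Kira: 1; Gus–Yusuf: 1; Dee–Kira: 1/2; Dee–Yusuf: 1; Goran–Yusuf: 1/2.
All other pairs contribute 0.
Summing the contributions gives betweenness(Ana) = 15/2.

15/2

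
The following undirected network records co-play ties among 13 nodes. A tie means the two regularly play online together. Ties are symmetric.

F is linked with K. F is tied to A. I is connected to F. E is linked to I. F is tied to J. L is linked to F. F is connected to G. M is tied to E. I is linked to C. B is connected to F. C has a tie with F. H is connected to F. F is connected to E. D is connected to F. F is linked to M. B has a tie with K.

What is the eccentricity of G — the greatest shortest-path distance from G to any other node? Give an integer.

Distances from G: A:2, B:2, C:2, D:2, E:2, F:1, H:2, I:2, J:2, K:2, L:2, M:2.
The largest is 2 (to C, B, H, M, D, I, K, L, J, A, and E), so the eccentricity of G is 2.

2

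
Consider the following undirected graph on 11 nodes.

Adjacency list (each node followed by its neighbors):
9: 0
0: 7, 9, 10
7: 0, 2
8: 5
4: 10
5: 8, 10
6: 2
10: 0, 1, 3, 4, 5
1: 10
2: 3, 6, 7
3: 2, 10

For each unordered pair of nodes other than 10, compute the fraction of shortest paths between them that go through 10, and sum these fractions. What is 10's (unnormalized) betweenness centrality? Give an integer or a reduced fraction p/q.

Pairs whose geodesics pass through 10 — 3–8: 1; 3–5: 1; 3–1: 1; 3–9: 1; 3–4: 1; 3–0: 1; 8–7: 1; 8–1: 1; 8–2: 1; 8–9: 1; 8–4: 1; 8–6: 1; 8–0: 1; 5–7: 1 … (+17 more pairs).
All other pairs contribute 0.
Summing the contributions gives betweenness(10) = 31.

31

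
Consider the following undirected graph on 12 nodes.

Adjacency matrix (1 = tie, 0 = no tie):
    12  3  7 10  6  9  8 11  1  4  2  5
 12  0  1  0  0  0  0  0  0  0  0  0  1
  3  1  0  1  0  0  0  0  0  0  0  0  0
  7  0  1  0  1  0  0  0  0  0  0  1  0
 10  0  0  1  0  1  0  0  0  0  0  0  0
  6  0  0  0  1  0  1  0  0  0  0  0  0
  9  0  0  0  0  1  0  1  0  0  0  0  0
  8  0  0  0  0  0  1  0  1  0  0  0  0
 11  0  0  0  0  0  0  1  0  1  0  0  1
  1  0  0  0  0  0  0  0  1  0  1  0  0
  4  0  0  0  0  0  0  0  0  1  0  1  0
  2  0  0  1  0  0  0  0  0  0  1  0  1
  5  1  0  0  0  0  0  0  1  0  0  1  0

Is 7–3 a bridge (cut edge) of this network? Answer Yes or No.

No

Even without that edge, 7 still reaches 3 via 7 – 2 – 5 – 12 – 3, so the network stays connected. Not a bridge.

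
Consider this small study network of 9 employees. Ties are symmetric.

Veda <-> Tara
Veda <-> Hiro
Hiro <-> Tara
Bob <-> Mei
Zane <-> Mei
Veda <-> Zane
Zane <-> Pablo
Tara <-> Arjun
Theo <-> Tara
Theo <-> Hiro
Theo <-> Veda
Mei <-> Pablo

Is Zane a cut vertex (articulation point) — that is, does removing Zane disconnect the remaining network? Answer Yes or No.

Removing Zane leaves {Arjun, Hiro, Tara, Theo, and Veda} with no path to {Bob, Mei, and Pablo}, so the network splits into 2 components. Zane is a cut vertex.

Yes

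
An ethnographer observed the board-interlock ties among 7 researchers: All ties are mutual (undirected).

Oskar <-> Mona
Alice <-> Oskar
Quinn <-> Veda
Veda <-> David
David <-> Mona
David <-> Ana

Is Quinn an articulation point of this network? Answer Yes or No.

Even without Quinn, every remaining node can still reach every other (the residual graph is connected), so Quinn is not a cut vertex.

No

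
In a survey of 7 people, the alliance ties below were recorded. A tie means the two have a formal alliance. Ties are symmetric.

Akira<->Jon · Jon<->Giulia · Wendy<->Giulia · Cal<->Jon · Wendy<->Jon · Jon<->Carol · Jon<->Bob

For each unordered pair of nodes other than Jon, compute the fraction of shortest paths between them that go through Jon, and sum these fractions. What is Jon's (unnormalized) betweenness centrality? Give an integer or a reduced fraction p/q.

Pairs whose geodesics pass through Jon — Akira–Carol: 1; Akira–Bob: 1; Akira–Giulia: 1; Akira–Wendy: 1; Akira–Cal: 1; Carol–Bob: 1; Carol–Giulia: 1; Carol–Wendy: 1; Carol–Cal: 1; Bob–Giulia: 1; Bob–Wendy: 1; Bob–Cal: 1; Giulia–Cal: 1; Wendy–Cal: 1.
All other pairs contribute 0.
Summing the contributions gives betweenness(Jon) = 14.

14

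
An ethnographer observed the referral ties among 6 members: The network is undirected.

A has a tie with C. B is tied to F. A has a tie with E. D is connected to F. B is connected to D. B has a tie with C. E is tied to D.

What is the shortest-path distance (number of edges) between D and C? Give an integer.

One shortest route is D – B – C, which uses 2 edges, and D and C are not directly tied, so nothing shorter exists. So d(D,C) = 2.

2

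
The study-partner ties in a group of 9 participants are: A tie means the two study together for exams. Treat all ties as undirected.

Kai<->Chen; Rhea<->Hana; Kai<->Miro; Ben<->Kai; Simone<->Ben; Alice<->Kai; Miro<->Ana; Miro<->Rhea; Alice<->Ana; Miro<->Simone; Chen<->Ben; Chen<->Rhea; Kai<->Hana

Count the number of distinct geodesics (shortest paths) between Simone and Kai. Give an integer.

The shortest distance is 2. The length-2 paths are: Simone–Miro–Kai; Simone–Ben–Kai.
That gives 2 distinct shortest paths.

2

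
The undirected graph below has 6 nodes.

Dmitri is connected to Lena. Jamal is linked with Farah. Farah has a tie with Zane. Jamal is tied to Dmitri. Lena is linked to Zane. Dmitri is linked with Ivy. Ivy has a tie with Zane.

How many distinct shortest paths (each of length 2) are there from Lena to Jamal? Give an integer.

The shortest distance is 2, and the only length-2 path is Lena–Dmitri–Jamal. So there is exactly 1 shortest path.

1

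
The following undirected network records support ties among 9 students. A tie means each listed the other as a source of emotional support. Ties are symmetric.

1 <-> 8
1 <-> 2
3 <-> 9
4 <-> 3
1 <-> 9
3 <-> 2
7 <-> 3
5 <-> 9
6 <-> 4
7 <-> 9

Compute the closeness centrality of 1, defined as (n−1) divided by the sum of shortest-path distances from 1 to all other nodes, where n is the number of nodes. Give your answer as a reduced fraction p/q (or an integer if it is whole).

Distances from 1: 2:1, 3:2, 4:3, 5:2, 6:4, 7:2, 8:1, 9:1. Sum = 16.
n = 9, so closeness = 8/16 = 1/2.

1/2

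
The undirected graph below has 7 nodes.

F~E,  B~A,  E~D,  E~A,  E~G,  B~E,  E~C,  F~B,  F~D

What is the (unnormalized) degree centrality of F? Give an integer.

F is directly tied to B, D, and E. That is 3 neighbors, so the degree of F is 3.

3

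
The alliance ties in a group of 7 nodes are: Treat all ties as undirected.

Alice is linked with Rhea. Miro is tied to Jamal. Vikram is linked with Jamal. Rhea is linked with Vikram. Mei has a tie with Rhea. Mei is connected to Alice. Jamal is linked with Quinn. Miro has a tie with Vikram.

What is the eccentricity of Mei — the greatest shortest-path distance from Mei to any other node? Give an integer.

Distances from Mei: Alice:1, Jamal:3, Miro:3, Quinn:4, Rhea:1, Vikram:2.
The largest is 4 (to Quinn), so the eccentricity of Mei is 4.

4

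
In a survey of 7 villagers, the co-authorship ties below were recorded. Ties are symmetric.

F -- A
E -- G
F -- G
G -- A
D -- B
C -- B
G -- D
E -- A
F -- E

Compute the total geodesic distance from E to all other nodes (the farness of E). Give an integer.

Distances from E: A:1, B:3, C:4, D:2, F:1, G:1.
Sum = 1 + 3 + 4 + 2 + 1 + 1 = 12.

12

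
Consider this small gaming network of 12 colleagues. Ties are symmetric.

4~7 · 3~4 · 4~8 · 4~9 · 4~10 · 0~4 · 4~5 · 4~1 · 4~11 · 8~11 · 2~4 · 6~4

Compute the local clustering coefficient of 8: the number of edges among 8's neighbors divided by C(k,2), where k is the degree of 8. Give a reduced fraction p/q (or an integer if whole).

1

8's neighbors: 4 and 11 (k = 2).
Possible neighbor pairs: C(2,2) = 1. Edges among them: 4–11 → e = 1.
Clustering(8) = 1/1.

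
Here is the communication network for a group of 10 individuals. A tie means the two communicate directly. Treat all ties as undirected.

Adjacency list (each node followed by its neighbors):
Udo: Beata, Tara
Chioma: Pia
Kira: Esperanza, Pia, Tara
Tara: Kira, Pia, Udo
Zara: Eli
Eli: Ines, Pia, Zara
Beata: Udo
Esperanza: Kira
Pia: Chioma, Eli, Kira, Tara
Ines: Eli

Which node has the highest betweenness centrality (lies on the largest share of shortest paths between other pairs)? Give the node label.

Unnormalized betweenness of each node: Beata:0, Chioma:0, Eli:15, Esperanza:0, Ines:0, Kira:8, Pia:23, Tara:14, Udo:8, Zara:0.
Pia has the largest value, 23, making it the main broker — the node through which the most shortest paths run.

Pia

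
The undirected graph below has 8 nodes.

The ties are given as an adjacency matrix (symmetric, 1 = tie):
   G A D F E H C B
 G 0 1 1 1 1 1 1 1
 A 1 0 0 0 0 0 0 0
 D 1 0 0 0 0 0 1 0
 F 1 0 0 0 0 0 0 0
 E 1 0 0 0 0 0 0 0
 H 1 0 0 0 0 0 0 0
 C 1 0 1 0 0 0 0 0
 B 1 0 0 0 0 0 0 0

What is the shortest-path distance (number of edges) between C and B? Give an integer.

One shortest route is C – G – B, which uses 2 edges, and C and B are not directly tied, so nothing shorter exists. So d(C,B) = 2.

2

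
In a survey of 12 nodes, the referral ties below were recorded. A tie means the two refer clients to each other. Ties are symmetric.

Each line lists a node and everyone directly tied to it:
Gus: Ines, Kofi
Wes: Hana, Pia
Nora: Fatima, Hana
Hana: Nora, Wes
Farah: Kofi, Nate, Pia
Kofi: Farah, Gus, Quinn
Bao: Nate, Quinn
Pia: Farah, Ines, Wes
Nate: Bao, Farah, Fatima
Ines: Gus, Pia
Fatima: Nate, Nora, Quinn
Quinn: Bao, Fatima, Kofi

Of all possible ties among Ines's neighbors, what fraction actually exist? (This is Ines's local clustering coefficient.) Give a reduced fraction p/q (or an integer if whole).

Ines's neighbors: Gus and Pia (k = 2).
Possible neighbor pairs: C(2,2) = 1. Edges among them: none → e = 0.
Clustering(Ines) = 0/1.

0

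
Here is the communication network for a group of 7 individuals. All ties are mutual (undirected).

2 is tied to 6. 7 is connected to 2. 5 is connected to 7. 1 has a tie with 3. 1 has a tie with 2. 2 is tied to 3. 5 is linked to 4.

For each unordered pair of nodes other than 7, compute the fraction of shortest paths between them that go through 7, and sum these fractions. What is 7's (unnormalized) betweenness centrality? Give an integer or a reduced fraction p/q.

8

Pairs whose geodesics pass through 7 — 6–5: 1; 6–4: 1; 5–2: 1; 5–3: 1; 5–1: 1; 2–4: 1; 4–3: 1; 4–1: 1.
All other pairs contribute 0.
Summing the contributions gives betweenness(7) = 8.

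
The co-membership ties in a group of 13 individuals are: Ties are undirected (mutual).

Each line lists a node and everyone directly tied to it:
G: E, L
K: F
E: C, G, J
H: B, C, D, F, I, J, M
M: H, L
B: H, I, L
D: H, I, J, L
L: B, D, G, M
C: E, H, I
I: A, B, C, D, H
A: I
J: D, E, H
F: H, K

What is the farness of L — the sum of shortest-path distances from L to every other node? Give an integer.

25

Distances from L: A:3, B:1, C:3, D:1, E:2, F:3, G:1, H:2, I:2, J:2, K:4, M:1.
Sum = 3 + 1 + 3 + 1 + 2 + 3 + 1 + 2 + 2 + 2 + 4 + 1 = 25.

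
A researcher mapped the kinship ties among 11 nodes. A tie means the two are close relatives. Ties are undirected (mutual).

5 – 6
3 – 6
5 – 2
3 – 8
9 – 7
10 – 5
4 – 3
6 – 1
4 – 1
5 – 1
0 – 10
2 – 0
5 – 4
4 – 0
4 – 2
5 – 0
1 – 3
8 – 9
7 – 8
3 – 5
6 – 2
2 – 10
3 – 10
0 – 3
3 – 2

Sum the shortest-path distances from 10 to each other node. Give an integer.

Distances from 10: 0:1, 1:2, 2:1, 3:1, 4:2, 5:1, 6:2, 7:3, 8:2, 9:3.
Sum = 1 + 2 + 1 + 1 + 2 + 1 + 2 + 3 + 2 + 3 = 18.

18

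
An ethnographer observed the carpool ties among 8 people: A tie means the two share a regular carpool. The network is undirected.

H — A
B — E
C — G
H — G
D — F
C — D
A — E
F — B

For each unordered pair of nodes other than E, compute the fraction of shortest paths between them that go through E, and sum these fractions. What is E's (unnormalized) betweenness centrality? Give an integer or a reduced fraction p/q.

9/2

Pairs whose geodesics pass through E — F–A: 1; F–H: 1/2; B–A: 1; B–H: 1; B–G: 1/2; A–D: 1/2.
All other pairs contribute 0.
Summing the contributions gives betweenness(E) = 9/2.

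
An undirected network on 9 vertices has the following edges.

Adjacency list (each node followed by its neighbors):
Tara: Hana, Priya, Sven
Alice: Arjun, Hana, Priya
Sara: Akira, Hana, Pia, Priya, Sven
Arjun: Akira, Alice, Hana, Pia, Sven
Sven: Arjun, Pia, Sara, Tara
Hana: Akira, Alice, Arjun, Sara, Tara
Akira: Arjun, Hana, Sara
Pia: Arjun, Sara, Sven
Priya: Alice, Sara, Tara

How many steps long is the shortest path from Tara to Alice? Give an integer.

2

One shortest route is Tara – Hana – Alice, which uses 2 edges, and Tara and Alice are not directly tied, so nothing shorter exists. So d(Tara,Alice) = 2.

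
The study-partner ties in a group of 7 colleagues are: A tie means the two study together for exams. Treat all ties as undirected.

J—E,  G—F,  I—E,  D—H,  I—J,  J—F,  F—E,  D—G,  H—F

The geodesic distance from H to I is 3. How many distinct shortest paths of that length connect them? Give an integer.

The shortest distance is 3. The length-3 paths are: H–F–J–I; H–F–E–I.
That gives 2 distinct shortest paths.

2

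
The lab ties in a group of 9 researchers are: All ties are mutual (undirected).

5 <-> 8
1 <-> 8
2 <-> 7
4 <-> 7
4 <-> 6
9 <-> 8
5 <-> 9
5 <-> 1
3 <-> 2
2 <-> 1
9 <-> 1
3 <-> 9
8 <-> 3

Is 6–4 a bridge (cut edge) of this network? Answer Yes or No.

Without the 6–4 edge there is no alternate route between 6 and 4, so the network disconnects. It is a bridge.

Yes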